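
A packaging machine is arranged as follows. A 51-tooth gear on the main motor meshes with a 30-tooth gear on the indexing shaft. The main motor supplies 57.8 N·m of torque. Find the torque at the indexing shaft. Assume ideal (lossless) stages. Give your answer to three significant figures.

After the gear mesh (30/51): 57.8 × 0.58824 = 34 N·m

34.0 N·m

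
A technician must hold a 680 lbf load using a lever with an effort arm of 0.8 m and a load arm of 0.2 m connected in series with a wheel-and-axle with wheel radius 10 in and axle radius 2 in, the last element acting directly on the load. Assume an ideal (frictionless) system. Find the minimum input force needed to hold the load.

Lever MA = effort arm / load arm = 0.8/0.2 = 4.
Wheel-and-axle MA = R/r = 10/2 = 5.
Combined ideal MA = 4 × 5 = 20.
Effort = load / MA = 680 / 20 = 34 lbf.

34 lbf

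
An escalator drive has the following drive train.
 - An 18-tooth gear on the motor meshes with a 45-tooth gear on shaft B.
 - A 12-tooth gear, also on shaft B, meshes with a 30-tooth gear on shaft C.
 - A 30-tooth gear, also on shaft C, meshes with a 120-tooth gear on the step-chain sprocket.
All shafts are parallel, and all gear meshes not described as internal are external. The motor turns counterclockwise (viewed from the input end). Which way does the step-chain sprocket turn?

clockwise

the motor → shaft B: external mesh, 1 reversal → CW.
shaft B → shaft C: external mesh, 1 reversal → CCW.
shaft C → the step-chain sprocket: external mesh, 1 reversal → CW.
3 reversals in total — an odd number — so the step-chain sprocket turns opposite to the motor.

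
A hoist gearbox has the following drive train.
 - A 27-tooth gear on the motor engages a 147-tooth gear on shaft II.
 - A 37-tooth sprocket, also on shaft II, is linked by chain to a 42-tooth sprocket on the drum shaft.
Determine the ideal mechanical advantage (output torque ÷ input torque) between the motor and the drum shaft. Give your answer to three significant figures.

Each stage contributes driven/driver: gear mesh 147/27 = 5.4444, chain 42/37 = 1.1351.
Overall: 5.4444 × 1.1351 = 6.1802.

6.18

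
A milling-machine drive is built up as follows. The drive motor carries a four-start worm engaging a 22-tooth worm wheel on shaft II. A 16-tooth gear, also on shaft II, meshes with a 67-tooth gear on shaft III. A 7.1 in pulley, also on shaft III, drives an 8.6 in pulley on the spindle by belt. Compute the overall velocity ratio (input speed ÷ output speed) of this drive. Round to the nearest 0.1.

27.9

Each stage contributes driven/driver: worm 22/4 = 5.5, gear mesh 67/16 = 4.1875, belt 8.6/7.1 = 1.2113.
Overall: 5.5 × 4.1875 × 1.2113 = 27.897.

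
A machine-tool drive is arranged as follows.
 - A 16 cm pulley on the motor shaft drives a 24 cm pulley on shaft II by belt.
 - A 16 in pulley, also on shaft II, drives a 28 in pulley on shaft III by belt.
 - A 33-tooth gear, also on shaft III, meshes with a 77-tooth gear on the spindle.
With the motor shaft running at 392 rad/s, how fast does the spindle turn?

64 rad/s

Belt: ratio = 24/16 = 1.5, so shaft II turns at 392 / 1.5 = 261.33 rad/s.
Belt: ratio = 28/16 = 1.75, so shaft III turns at 261.33 / 1.75 = 149.33 rad/s.
Gear mesh: ratio = 77/33 = 2.3333, so the spindle turns at 149.33 / 2.3333 = 64 rad/s.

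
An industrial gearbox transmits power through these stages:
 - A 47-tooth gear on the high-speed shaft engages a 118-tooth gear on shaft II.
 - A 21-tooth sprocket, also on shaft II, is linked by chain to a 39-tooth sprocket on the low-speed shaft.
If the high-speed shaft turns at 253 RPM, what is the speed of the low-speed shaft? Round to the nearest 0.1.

Gear mesh: ratio = 118/47 = 2.5106, so shaft II turns at 253 / 2.5106 = 100.77 RPM.
Chain: ratio = 39/21 = 1.8571, so the low-speed shaft turns at 100.77 / 1.8571 = 54.261 RPM.

54.3 RPM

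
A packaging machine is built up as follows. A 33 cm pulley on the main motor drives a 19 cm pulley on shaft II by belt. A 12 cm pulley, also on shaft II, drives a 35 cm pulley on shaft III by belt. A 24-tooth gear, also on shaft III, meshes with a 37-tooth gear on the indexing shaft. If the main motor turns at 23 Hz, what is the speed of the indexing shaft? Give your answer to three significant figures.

Belt: ratio = 19/33 = 0.57576, so shaft II turns at 23 / 0.57576 = 39.947 Hz.
Belt: ratio = 35/12 = 2.9167, so shaft III turns at 39.947 / 2.9167 = 13.696 Hz.
Gear mesh: ratio = 37/24 = 1.5417, so the indexing shaft turns at 13.696 / 1.5417 = 8.884 Hz.

8.88 Hz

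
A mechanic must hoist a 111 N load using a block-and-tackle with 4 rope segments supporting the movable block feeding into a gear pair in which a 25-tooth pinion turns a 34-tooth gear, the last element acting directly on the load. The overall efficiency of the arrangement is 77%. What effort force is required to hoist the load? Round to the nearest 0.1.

Block-and-tackle MA = number of supporting rope parts = 4.
Gear pair MA = 34/25 = 1.36.
Combined ideal MA = 4 × 1.36 = 5.44.
Actual MA = 5.44 × 0.77 = 4.1888.
Effort = load / actual MA = 111 / 4.1888 = 26.499 N.

26.5 N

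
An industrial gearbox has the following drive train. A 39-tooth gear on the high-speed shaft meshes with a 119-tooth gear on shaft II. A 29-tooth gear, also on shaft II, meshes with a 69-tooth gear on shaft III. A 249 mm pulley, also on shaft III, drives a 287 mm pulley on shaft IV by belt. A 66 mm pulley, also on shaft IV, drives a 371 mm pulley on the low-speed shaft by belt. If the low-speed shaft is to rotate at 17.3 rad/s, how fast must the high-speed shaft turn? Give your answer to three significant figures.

Overall ratio R = 3.0513 × 2.3793 × 1.1526 × 5.6212 = 47.038.
Required input speed = output speed × R = 17.3 × 47.038 = 813.75 rad/s.

814 rad/s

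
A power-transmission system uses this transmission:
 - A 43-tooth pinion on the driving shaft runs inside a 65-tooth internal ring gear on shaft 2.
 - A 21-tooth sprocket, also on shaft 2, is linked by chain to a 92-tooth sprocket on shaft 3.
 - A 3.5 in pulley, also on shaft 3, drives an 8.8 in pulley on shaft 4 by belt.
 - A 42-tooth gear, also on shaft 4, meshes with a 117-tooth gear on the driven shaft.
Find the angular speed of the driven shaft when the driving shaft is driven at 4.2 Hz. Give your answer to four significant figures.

the driving shaft → shaft 2 (internal gear, 65/43): 4.2 ÷ 1.5116 = 2.7785 Hz
shaft 2 → shaft 3 (chain, 92/21): 2.7785 ÷ 4.381 = 0.63421 Hz
shaft 3 → shaft 4 (belt, 8.8/3.5): 0.63421 ÷ 2.5143 = 0.25224 Hz
shaft 4 → the driven shaft (gear mesh, 117/42): 0.25224 ÷ 2.7857 = 0.090549 Hz

0.09055 Hz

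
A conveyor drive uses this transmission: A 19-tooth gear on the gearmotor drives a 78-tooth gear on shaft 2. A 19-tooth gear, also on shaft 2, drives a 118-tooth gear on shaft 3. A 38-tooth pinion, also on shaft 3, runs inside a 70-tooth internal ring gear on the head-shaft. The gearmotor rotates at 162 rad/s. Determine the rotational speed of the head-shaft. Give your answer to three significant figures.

gear mesh 78/19 = 4.1053 → 162/4.1053 = 39.462 rad/s
gear mesh 118/19 = 6.2105 → 39.462/6.2105 = 6.354 rad/s
internal gear 70/38 = 1.8421 → 6.354/1.8421 = 3.4493 rad/s

3.45 rad/s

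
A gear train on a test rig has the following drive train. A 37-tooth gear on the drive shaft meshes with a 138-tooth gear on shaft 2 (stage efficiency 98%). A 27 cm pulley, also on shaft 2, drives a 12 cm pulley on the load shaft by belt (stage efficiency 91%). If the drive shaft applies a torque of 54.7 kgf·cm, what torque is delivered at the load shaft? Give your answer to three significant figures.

Gear mesh: ratio = 138/37 = 3.7297; torque at shaft 2 = 54.7 × 3.7297 × 0.98 = 199.94 kgf·cm.
Belt: ratio = 12/27 = 0.44444; torque at the load shaft = 199.94 × 0.44444 × 0.91 = 80.863 kgf·cm.

80.9 kgf·cm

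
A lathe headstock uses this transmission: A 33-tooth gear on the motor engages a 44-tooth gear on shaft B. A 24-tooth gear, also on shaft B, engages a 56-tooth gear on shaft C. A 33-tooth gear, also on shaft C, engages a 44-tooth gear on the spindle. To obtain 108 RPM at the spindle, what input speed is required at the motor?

448 RPM

Overall ratio R = 1.3333 × 2.3333 × 1.3333 = 4.1481.
Required input speed = output speed × R = 108 × 4.1481 = 448 RPM.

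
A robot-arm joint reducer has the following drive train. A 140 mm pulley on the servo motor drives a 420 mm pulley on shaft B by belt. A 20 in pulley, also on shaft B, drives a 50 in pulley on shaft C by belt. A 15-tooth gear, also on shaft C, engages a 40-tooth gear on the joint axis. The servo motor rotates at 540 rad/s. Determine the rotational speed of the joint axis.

the servo motor → shaft B (belt, 420/140): 540 ÷ 3 = 180 rad/s
shaft B → shaft C (belt, 50/20): 180 ÷ 2.5 = 72 rad/s
shaft C → the joint axis (gear mesh, 40/15): 72 ÷ 2.6667 = 27 rad/s

27 rad/s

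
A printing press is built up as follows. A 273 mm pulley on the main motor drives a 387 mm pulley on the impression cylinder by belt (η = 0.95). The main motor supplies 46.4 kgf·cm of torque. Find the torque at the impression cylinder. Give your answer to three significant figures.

belt 387/273 = 1.4176 → τ = 46.4·1.4176·0.95 = 62.487 kgf·cm

62.5 kgf·cm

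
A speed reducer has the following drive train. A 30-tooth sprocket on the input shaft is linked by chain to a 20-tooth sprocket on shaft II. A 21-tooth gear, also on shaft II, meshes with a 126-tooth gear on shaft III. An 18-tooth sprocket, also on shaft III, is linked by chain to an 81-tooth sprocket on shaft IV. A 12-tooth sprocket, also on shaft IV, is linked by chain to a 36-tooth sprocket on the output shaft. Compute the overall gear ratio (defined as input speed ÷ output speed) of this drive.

Each stage contributes driven/driver: chain 20/30 = 0.66667, gear mesh 126/21 = 6, chain 81/18 = 4.5, chain 36/12 = 3.
Overall: 0.66667 × 6 × 4.5 × 3 = 54.

54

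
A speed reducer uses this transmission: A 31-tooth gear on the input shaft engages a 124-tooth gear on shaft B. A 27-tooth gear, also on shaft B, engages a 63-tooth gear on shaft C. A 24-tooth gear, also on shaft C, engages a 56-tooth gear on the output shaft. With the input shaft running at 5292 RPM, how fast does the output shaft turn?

243 RPM

the input shaft → shaft B (gear mesh, 124/31): 5292 ÷ 4 = 1323 RPM
shaft B → shaft C (gear mesh, 63/27): 1323 ÷ 2.3333 = 567 RPM
shaft C → the output shaft (gear mesh, 56/24): 567 ÷ 2.3333 = 243 RPM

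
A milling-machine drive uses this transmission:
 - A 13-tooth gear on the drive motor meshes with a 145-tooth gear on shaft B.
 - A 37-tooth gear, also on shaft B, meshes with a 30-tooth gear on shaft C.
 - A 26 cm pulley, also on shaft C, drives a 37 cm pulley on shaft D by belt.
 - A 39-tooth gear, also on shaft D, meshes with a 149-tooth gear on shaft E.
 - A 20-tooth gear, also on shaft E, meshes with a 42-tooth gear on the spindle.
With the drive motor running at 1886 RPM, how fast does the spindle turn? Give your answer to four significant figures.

Gear mesh: ratio = 145/13 = 11.154, so shaft B turns at 1886 / 11.154 = 169.09 RPM.
Gear mesh: ratio = 30/37 = 0.81081, so shaft C turns at 169.09 / 0.81081 = 208.54 RPM.
Belt: ratio = 37/26 = 1.4231, so shaft D turns at 208.54 / 1.4231 = 146.54 RPM.
Gear mesh: ratio = 149/39 = 3.8205, so shaft E turns at 146.54 / 3.8205 = 38.357 RPM.
Gear mesh: ratio = 42/20 = 2.1, so the spindle turns at 38.357 / 2.1 = 18.265 RPM.

18.27 RPM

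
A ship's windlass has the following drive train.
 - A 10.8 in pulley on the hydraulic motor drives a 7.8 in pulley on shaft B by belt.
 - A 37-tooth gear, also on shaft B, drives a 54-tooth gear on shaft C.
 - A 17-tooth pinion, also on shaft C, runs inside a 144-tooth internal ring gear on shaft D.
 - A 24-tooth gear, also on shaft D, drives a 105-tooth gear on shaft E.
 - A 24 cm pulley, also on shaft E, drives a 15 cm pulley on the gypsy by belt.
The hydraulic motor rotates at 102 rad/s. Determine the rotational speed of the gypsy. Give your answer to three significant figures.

4.18 rad/s

Belt: ratio = 7.8/10.8 = 0.72222, so shaft B turns at 102 / 0.72222 = 141.23 rad/s.
Gear mesh: ratio = 54/37 = 1.4595, so shaft C turns at 141.23 / 1.4595 = 96.769 rad/s.
Internal gear: ratio = 144/17 = 8.4706, so shaft D turns at 96.769 / 8.4706 = 11.424 rad/s.
Gear mesh: ratio = 105/24 = 4.375, so shaft E turns at 11.424 / 4.375 = 2.6112 rad/s.
Belt: ratio = 15/24 = 0.625, so the gypsy turns at 2.6112 / 0.625 = 4.178 rad/s.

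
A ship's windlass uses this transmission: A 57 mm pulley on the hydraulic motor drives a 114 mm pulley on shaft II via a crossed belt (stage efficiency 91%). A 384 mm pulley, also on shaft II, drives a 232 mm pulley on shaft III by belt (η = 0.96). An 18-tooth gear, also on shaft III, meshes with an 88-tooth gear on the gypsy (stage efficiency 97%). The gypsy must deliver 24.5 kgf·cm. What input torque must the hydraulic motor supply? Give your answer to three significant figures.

4.89 kgf·cm

Overall ratio R = 2 × 0.60417 × 4.8889 = 5.9074; overall efficiency η = 0.91 × 0.96 × 0.97 = 0.8474.
Input torque = output torque / (R × η) = 24.5 / (5.9074 × 0.8474) = 4.8942 kgf·cm.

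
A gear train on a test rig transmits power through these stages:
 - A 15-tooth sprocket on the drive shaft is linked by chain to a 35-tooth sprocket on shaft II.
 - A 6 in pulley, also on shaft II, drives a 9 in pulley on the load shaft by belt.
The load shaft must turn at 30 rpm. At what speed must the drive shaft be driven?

105 rpm

Overall ratio R = 2.3333 × 1.5 = 3.5.
Required input speed = output speed × R = 30 × 3.5 = 105 rpm.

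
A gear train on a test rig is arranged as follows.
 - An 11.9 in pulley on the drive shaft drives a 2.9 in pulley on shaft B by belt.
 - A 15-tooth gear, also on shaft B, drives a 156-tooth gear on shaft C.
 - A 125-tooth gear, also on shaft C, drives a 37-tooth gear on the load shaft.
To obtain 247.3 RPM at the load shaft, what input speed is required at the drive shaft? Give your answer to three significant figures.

186 RPM

Overall ratio R = 0.2437 × 10.4 × 0.296 = 0.7502.
Required input speed = output speed × R = 247.3 × 0.7502 = 185.52 RPM.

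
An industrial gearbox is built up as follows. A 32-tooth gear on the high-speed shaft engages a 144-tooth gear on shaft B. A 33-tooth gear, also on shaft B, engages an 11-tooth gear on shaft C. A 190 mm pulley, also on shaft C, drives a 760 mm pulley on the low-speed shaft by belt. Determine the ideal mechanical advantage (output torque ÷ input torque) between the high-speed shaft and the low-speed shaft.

Each stage contributes driven/driver: gear mesh 144/32 = 4.5, gear mesh 11/33 = 0.33333, belt 760/190 = 4.
Overall: 4.5 × 0.33333 × 4 = 6.

6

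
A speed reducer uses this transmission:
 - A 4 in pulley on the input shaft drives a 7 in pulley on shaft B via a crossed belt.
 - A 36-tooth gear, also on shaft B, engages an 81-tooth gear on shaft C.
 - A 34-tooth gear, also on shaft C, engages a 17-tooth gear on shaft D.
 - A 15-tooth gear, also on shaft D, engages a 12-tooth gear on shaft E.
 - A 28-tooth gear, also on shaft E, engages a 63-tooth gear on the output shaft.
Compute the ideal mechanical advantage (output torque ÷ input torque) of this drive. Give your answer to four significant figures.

Each stage contributes driven/driver: belt 7/4 = 1.75, gear mesh 81/36 = 2.25, gear mesh 17/34 = 0.5, gear mesh 12/15 = 0.8, gear mesh 63/28 = 2.25.
Overall: 1.75 × 2.25 × 0.5 × 0.8 × 2.25 = 3.5438.

3.544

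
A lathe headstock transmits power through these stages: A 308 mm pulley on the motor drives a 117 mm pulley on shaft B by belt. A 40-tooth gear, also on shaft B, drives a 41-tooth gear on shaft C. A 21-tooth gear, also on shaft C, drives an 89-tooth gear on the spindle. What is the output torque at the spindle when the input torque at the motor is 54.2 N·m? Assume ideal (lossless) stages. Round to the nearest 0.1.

After the belt (117/308): 54.2 × 0.37987 = 20.589 N·m
After the gear mesh (41/40): 20.589 × 1.025 = 21.104 N·m
After the gear mesh (89/21): 21.104 × 4.2381 = 89.439 N·m

89.4 N·m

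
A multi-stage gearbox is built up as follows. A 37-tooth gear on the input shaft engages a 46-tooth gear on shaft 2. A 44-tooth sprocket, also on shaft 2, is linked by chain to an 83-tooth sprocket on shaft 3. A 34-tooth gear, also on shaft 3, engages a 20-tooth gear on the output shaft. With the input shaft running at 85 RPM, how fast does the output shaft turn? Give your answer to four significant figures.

61.61 RPM

Gear mesh: ratio = 46/37 = 1.2432, so shaft 2 turns at 85 / 1.2432 = 68.37 RPM.
Chain: ratio = 83/44 = 1.8864, so shaft 3 turns at 68.37 / 1.8864 = 36.244 RPM.
Gear mesh: ratio = 20/34 = 0.58824, so the output shaft turns at 36.244 / 0.58824 = 61.615 RPM.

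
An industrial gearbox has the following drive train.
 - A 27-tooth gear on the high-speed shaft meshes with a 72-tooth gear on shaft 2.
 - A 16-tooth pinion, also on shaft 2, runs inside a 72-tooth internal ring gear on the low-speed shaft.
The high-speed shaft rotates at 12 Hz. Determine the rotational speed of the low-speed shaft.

the high-speed shaft → shaft 2 (gear mesh, 72/27): 12 ÷ 2.6667 = 4.5 Hz
shaft 2 → the low-speed shaft (internal gear, 72/16): 4.5 ÷ 4.5 = 1 Hz

1 Hz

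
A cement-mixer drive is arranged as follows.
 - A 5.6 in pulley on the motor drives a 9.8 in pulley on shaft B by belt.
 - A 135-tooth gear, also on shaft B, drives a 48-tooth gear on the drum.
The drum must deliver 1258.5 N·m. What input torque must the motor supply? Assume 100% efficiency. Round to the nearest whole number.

Overall ratio R = 1.75 × 0.35556 = 0.62222.
Input torque = output torque / R = 1258.5 / 0.62222 = 2022.6 N·m.

2023 N·m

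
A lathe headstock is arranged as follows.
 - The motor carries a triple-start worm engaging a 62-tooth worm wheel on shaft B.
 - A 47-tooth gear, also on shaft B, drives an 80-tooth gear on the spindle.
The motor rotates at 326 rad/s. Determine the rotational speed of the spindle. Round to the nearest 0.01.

worm 62/3 = 20.667 → 326/20.667 = 15.774 rad/s
gear mesh 80/47 = 1.7021 → 15.774/1.7021 = 9.2673 rad/s

9.27 rad/s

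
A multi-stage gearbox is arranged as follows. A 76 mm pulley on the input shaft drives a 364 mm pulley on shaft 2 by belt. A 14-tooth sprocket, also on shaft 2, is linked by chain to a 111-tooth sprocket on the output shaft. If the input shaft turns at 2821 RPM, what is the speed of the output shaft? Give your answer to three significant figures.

74.3 RPM

the input shaft → shaft 2 (belt, 364/76): 2821 ÷ 4.7895 = 589 RPM
shaft 2 → the output shaft (chain, 111/14): 589 ÷ 7.9286 = 74.288 RPM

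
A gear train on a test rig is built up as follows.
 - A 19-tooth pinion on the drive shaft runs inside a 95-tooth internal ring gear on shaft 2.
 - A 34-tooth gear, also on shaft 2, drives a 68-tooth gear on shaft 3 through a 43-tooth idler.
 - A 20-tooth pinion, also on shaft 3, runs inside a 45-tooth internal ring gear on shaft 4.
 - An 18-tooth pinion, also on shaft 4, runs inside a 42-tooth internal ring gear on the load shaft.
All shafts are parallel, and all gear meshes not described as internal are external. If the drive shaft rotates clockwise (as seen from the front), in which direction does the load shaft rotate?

clockwise

the drive shaft → shaft 2: internal mesh, same direction → CW.
shaft 2 → shaft 3: driver → idler → driven is 2 external meshes, 2 reversals → CW.
shaft 3 → shaft 4: internal mesh, same direction → CW.
shaft 4 → the load shaft: internal mesh, same direction → CW.
2 reversals in total — an even number — so the load shaft turns the same way as the drive shaft.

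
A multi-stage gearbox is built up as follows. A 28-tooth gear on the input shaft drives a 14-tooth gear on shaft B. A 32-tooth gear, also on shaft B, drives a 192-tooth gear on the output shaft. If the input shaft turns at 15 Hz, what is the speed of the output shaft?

gear mesh 14/28 = 0.5 → 15/0.5 = 30 Hz
gear mesh 192/32 = 6 → 30/6 = 5 Hz

5 Hz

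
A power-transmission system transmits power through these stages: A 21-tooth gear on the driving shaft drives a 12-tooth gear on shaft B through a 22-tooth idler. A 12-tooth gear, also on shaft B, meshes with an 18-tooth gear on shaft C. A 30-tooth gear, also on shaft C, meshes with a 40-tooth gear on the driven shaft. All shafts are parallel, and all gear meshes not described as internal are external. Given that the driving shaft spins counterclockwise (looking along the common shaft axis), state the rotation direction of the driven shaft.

the driving shaft → shaft B: driver → idler → driven is 2 external meshes, 2 reversals → CCW.
shaft B → shaft C: external mesh, 1 reversal → CW.
shaft C → the driven shaft: external mesh, 1 reversal → CCW.
4 reversals in total — an even number — so the driven shaft turns the same way as the driving shaft.

counterclockwise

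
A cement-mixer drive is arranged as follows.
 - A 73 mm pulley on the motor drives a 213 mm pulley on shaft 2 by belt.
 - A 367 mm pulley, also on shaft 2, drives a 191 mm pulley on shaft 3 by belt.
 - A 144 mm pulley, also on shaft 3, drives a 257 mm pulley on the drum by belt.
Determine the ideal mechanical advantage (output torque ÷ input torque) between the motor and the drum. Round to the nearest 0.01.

Each stage contributes driven/driver: belt 213/73 = 2.9178, belt 191/367 = 0.52044, belt 257/144 = 1.7847.
Overall: 2.9178 × 0.52044 × 1.7847 = 2.7102.

2.71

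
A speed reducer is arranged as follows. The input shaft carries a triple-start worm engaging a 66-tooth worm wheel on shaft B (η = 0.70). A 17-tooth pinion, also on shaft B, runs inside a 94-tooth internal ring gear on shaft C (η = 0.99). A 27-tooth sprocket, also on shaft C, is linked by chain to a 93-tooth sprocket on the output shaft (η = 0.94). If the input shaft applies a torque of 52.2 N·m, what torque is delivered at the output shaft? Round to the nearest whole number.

14248 N·m

After the worm (66/3): 52.2 × 22 × 0.70 = 803.88 N·m
After the internal gear (94/17): 803.88 × 5.5294 × 0.99 = 4400.5 N·m
After the chain (93/27): 4400.5 × 3.4444 × 0.94 = 14248 N·m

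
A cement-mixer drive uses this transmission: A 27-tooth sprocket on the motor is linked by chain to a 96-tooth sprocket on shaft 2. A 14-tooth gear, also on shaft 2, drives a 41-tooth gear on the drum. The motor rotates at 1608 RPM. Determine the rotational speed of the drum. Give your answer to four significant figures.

chain 96/27 = 3.5556 → 1608/3.5556 = 452.25 RPM
gear mesh 41/14 = 2.9286 → 452.25/2.9286 = 154.43 RPM

154.4 RPM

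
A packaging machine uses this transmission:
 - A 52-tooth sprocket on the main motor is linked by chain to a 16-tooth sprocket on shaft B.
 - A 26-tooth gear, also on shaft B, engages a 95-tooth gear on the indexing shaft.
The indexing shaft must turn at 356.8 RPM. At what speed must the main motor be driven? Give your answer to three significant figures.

401 RPM

Overall ratio R = 0.30769 × 3.6538 = 1.1243.
Required input speed = output speed × R = 356.8 × 1.1243 = 401.14 RPM.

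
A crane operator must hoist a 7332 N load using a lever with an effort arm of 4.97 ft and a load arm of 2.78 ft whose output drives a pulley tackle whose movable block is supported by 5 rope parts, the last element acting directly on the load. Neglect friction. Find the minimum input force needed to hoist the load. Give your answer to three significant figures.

Lever MA = effort arm / load arm = 4.97/2.78 = 1.7878.
Block-and-tackle MA = number of supporting rope parts = 5.
Combined ideal MA = 1.7878 × 5 = 8.9388.
Effort = load / MA = 7332 / 8.9388 = 820.24 N.

820 N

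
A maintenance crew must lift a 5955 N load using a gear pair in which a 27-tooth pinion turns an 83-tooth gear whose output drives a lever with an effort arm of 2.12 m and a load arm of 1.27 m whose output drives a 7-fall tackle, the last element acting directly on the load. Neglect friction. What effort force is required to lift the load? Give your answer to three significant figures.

Gear pair MA = 83/27 = 3.0741.
Lever MA = effort arm / load arm = 2.12/1.27 = 1.6693.
Block-and-tackle MA = number of supporting rope parts = 7.
Combined ideal MA = 3.0741 × 1.6693 × 7 = 35.921.
Effort = load / MA = 5955 / 35.921 = 165.78 N.

166 N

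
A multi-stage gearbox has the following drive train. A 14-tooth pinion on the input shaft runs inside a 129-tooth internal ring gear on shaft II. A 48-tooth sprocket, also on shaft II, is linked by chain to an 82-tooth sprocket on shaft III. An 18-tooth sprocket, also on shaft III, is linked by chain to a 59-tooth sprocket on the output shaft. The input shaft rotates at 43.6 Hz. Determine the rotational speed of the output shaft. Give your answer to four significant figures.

internal gear 129/14 = 9.2143 → 43.6/9.2143 = 4.7318 Hz
chain 82/48 = 1.7083 → 4.7318/1.7083 = 2.7698 Hz
chain 59/18 = 3.2778 → 2.7698/3.2778 = 0.84503 Hz

0.8450 Hz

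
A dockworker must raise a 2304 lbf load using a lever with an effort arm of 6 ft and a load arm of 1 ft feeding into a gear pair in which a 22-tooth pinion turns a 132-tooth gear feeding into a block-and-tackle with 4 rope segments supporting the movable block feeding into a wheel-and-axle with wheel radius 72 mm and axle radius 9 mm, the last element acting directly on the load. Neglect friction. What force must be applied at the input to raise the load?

2 lbf

Lever MA = effort arm / load arm = 6/1 = 6.
Gear pair MA = 132/22 = 6.
Block-and-tackle MA = number of supporting rope parts = 4.
Wheel-and-axle MA = R/r = 72/9 = 8.
Combined ideal MA = 6 × 6 × 4 × 8 = 1152.
Effort = load / MA = 2304 / 1152 = 2 lbf.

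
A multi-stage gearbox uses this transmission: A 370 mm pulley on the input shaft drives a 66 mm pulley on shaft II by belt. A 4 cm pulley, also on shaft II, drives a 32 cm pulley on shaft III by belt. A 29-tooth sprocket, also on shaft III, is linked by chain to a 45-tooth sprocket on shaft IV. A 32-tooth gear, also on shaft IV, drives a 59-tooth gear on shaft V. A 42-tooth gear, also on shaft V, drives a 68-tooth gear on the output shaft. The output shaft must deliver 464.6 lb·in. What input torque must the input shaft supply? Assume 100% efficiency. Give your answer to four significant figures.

Overall ratio R = 0.17838 × 8 × 1.5517 × 1.8438 × 1.619 = 6.6101.
Input torque = output torque / R = 464.6 / 6.6101 = 70.286 lb·in.

70.29 lb·in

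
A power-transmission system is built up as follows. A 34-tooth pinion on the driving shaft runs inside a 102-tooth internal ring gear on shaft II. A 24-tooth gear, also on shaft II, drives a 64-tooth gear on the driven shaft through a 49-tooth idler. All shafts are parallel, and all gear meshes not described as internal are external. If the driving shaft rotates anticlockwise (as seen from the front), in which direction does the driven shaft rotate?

the driving shaft → shaft II: internal mesh, same direction → CCW.
shaft II → the driven shaft: driver → idler → driven is 2 external meshes, 2 reversals → CCW.
2 reversals in total — an even number — so the driven shaft turns the same way as the driving shaft.

anticlockwise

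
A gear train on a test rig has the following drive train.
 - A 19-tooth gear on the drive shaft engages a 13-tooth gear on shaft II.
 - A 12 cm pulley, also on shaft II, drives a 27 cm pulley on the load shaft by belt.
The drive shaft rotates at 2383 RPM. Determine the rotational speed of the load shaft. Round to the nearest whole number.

the drive shaft → shaft II (gear mesh, 13/19): 2383 ÷ 0.68421 = 3482.8 RPM
shaft II → the load shaft (belt, 27/12): 3482.8 ÷ 2.25 = 1547.9 RPM

1548 RPM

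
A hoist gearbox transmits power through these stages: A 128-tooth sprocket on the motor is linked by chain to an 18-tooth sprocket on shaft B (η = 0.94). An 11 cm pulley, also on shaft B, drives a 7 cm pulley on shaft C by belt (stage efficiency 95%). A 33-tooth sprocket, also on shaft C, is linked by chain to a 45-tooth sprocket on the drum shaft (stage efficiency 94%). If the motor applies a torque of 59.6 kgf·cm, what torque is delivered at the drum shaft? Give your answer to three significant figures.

After the chain (18/128): 59.6 × 0.14062 × 0.94 = 7.8784 kgf·cm
After the belt (7/11): 7.8784 × 0.63636 × 0.95 = 4.7628 kgf·cm
After the chain (45/33): 4.7628 × 1.3636 × 0.94 = 6.1051 kgf·cm

6.11 kgf·cm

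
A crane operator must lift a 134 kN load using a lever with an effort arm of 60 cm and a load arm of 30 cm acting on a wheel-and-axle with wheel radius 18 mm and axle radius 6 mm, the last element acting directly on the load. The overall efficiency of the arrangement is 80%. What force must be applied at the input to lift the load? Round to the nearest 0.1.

27.9 kN

Lever MA = effort arm / load arm = 60/30 = 2.
Wheel-and-axle MA = R/r = 18/6 = 3.
Combined ideal MA = 2 × 3 = 6.
Actual MA = 6 × 0.80 = 4.8.
Effort = load / actual MA = 134 / 4.8 = 27.917 kN.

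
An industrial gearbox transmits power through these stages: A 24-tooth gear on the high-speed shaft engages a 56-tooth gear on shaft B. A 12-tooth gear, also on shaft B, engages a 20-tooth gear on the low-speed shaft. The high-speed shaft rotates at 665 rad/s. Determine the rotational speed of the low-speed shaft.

171 rad/s

gear mesh 56/24 = 2.3333 → 665/2.3333 = 285 rad/s
gear mesh 20/12 = 1.6667 → 285/1.6667 = 171 rad/s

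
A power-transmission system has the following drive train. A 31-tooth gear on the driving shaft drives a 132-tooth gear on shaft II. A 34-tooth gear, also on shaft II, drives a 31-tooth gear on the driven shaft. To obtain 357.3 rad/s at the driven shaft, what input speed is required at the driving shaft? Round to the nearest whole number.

Overall ratio R = 4.2581 × 0.91176 = 3.8824.
Required input speed = output speed × R = 357.3 × 3.8824 = 1387.2 rad/s.

1387 rad/s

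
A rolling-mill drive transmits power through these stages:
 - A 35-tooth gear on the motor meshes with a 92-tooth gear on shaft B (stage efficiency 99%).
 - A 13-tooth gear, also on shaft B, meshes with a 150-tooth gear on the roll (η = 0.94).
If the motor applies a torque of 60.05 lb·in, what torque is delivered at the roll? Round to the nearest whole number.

gear mesh 92/35 = 2.6286 → τ = 60.05·2.6286·0.99 = 156.27 lb·in
gear mesh 150/13 = 11.538 → τ = 156.27·11.538·0.94 = 1694.9 lb·in

1695 lb·in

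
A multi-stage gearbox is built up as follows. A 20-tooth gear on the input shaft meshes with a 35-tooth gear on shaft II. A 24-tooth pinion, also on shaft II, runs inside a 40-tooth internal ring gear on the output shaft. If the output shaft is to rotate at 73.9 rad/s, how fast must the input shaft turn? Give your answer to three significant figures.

216 rad/s

Overall ratio R = 1.75 × 1.6667 = 2.9167.
Required input speed = output speed × R = 73.9 × 2.9167 = 215.54 rad/s.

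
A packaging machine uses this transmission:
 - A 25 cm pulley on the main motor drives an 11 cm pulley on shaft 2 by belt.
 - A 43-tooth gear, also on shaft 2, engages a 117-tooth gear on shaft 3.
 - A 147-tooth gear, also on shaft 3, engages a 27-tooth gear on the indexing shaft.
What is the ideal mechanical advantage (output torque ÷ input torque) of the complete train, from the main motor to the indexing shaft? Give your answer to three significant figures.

0.220

Each stage contributes driven/driver: belt 11/25 = 0.44, gear mesh 117/43 = 2.7209, gear mesh 27/147 = 0.18367.
Overall: 0.44 × 2.7209 × 0.18367 = 0.2199.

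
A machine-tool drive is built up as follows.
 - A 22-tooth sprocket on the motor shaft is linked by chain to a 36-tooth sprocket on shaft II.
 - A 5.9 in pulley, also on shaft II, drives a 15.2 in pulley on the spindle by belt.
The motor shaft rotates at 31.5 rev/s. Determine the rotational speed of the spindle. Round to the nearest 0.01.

7.47 rev/s

chain 36/22 = 1.6364 → 31.5/1.6364 = 19.25 rev/s
belt 15.2/5.9 = 2.5763 → 19.25/2.5763 = 7.472 rev/s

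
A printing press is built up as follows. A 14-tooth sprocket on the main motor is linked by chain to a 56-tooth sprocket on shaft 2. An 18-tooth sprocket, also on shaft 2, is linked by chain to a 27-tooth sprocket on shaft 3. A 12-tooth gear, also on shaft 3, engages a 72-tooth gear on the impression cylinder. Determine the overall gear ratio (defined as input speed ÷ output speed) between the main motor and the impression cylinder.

36

Each stage contributes driven/driver: chain 56/14 = 4, chain 27/18 = 1.5, gear mesh 72/12 = 6.
Overall: 4 × 1.5 × 6 = 36.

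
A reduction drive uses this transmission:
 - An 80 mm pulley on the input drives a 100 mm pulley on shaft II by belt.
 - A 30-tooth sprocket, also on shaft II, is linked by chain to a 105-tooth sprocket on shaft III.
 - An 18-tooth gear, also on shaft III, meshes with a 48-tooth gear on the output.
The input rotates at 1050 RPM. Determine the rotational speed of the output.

90 RPM

the input → shaft II (belt, 100/80): 1050 ÷ 1.25 = 840 RPM
shaft II → shaft III (chain, 105/30): 840 ÷ 3.5 = 240 RPM
shaft III → the output (gear mesh, 48/18): 240 ÷ 2.6667 = 90 RPM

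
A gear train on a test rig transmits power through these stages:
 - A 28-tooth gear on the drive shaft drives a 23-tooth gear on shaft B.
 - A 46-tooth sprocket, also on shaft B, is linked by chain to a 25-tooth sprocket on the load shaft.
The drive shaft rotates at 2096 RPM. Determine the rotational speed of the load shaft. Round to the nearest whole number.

4695 RPM

Gear mesh: ratio = 23/28 = 0.82143, so shaft B turns at 2096 / 0.82143 = 2551.7 RPM.
Chain: ratio = 25/46 = 0.54348, so the load shaft turns at 2551.7 / 0.54348 = 4695 RPM.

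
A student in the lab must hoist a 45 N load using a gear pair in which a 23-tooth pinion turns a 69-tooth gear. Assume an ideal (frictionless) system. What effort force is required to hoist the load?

15 N

Gear pair MA = 69/23 = 3.
Effort = load / MA = 45 / 3 = 15 N.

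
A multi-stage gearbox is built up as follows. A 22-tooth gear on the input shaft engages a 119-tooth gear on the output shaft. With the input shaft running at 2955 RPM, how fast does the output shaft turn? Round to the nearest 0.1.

gear mesh 119/22 = 5.4091 → 2955/5.4091 = 546.3 RPM

546.3 RPM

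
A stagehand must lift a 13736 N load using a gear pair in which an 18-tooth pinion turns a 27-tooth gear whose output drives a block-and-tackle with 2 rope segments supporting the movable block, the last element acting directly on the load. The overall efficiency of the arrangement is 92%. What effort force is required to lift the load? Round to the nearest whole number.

Gear pair MA = 27/18 = 1.5.
Block-and-tackle MA = number of supporting rope parts = 2.
Combined ideal MA = 1.5 × 2 = 3.
Actual MA = 3 × 0.92 = 2.76.
Effort = load / actual MA = 13736 / 2.76 = 4976.8 N.

4977 N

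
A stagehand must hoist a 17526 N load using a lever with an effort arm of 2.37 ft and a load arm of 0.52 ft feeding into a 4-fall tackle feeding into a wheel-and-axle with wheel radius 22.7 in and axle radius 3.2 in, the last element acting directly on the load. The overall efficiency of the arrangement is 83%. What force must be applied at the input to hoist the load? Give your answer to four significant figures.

163.3 N

Lever MA = effort arm / load arm = 2.37/0.52 = 4.5577.
Block-and-tackle MA = number of supporting rope parts = 4.
Wheel-and-axle MA = R/r = 22.7/3.2 = 7.0937.
Combined ideal MA = 4.5577 × 4 × 7.0937 = 129.32.
Actual MA = 129.32 × 0.83 = 107.34.
Effort = load / actual MA = 17526 / 107.34 = 163.28 N.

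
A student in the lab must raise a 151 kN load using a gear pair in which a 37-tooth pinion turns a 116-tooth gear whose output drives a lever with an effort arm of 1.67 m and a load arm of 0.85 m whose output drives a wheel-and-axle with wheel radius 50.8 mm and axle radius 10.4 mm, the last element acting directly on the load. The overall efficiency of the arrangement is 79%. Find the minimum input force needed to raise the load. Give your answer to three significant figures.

Gear pair MA = 116/37 = 3.1351.
Lever MA = effort arm / load arm = 1.67/0.85 = 1.9647.
Wheel-and-axle MA = R/r = 50.8/10.4 = 4.8846.
Combined ideal MA = 3.1351 × 1.9647 × 4.8846 = 30.087.
Actual MA = 30.087 × 0.79 = 23.769.
Effort = load / actual MA = 151 / 23.769 = 6.3528 kN.

6.35 kN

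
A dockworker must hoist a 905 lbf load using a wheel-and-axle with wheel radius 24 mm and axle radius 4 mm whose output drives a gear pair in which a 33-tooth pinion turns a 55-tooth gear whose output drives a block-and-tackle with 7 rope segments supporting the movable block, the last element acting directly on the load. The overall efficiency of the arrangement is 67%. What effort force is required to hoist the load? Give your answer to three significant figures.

19.3 lbf

Wheel-and-axle MA = R/r = 24/4 = 6.
Gear pair MA = 55/33 = 1.6667.
Block-and-tackle MA = number of supporting rope parts = 7.
Combined ideal MA = 6 × 1.6667 × 7 = 70.
Actual MA = 70 × 0.67 = 46.9.
Effort = load / actual MA = 905 / 46.9 = 19.296 lbf.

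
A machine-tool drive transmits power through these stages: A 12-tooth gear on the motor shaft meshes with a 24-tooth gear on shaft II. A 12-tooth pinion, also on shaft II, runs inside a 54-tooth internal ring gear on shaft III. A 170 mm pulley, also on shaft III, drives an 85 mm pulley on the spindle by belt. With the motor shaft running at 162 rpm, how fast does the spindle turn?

36 rpm

the motor shaft → shaft II (gear mesh, 24/12): 162 ÷ 2 = 81 rpm
shaft II → shaft III (internal gear, 54/12): 81 ÷ 4.5 = 18 rpm
shaft III → the spindle (belt, 85/170): 18 ÷ 0.5 = 36 rpm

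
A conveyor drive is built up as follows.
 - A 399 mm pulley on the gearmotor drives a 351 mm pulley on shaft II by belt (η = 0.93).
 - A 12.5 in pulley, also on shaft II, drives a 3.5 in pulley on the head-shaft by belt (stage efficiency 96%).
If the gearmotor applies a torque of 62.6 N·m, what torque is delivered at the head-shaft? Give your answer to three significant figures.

13.8 N·m

Belt: ratio = 351/399 = 0.8797; torque at shaft II = 62.6 × 0.8797 × 0.93 = 51.214 N·m.
Belt: ratio = 3.5/12.5 = 0.28; torque at the head-shaft = 51.214 × 0.28 × 0.96 = 13.766 N·m.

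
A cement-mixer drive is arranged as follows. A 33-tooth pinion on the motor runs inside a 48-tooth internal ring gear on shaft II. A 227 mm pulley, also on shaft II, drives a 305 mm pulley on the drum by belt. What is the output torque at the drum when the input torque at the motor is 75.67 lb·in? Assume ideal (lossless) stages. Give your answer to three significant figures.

internal gear 48/33 = 1.4545 → τ = 75.67·1.4545 = 110.07 lb·in
belt 305/227 = 1.3436 → τ = 110.07·1.3436 = 147.89 lb·in

148 lb·in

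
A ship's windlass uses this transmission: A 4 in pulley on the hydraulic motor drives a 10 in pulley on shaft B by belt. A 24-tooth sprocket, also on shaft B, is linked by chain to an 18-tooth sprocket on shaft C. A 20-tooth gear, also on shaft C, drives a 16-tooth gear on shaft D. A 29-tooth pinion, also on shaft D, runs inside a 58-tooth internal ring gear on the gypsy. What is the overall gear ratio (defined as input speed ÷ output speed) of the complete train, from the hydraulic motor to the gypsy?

Each stage contributes driven/driver: belt 10/4 = 2.5, chain 18/24 = 0.75, gear mesh 16/20 = 0.8, internal gear 58/29 = 2.
Overall: 2.5 × 0.75 × 0.8 × 2 = 3.

3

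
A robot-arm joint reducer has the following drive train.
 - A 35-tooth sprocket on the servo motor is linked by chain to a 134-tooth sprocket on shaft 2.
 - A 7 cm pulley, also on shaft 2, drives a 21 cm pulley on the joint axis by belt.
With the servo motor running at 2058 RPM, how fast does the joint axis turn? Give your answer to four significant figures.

179.2 RPM

Chain: ratio = 134/35 = 3.8286, so shaft 2 turns at 2058 / 3.8286 = 537.54 RPM.
Belt: ratio = 21/7 = 3, so the joint axis turns at 537.54 / 3 = 179.18 RPM.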